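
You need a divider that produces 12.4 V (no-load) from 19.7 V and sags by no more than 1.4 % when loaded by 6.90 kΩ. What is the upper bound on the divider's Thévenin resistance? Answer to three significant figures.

Loading drop = R_th/(R_th + R_L) ≤ 0.0140, so R_th ≤ R_L · ε/(1−ε) = 6.90 kΩ × 0.0140/0.9860 = 98.0 Ω.

R_th ≤ 98.0 Ω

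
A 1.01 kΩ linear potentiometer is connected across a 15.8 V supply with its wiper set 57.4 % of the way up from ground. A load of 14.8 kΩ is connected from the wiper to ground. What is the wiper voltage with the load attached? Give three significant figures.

V ≈ 8.92 V

The wiper splits the pot into (1−α)R = 430.3 Ω above and αR = 579.7 Ω below.
Lower section ‖ load = 557.9 Ω.
V_wiper = 15.8 × 557.9/(430.3 + 557.9) = 8.92 V.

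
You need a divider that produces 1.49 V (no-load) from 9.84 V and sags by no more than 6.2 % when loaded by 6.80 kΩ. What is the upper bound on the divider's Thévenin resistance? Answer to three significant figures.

R_th ≤ 449 Ω

Loading drop = R_th/(R_th + R_L) ≤ 0.0620, so R_th ≤ R_L · ε/(1−ε) = 6.80 kΩ × 0.0620/0.9380 = 449 Ω.
(Any R1, R2 with R2/(R1+R2) = 0.151 and R1‖R2 ≤ 449 Ω will meet the spec.)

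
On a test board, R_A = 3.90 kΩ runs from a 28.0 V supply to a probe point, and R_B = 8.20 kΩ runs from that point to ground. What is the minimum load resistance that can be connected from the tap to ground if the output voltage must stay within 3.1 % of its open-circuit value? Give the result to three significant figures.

Output resistance R_th = R_A‖R_B = (3.90 × 8.20)/12.10 = 2.643 kΩ.
The fractional drop is R_th/(R_th + R_L); requiring this ≤ 0.0310 gives R_L ≥ R_th(1/0.0310 − 1) = 2.643 × 31.26 = 82.6 kΩ.

R_L(min) ≈ 82.6 kΩ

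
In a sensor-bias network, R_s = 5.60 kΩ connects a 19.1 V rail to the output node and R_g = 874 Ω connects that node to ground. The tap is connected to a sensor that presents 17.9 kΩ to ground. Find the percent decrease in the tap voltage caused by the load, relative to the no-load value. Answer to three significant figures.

The divider's output (Thévenin) resistance is R_s‖R_g = 756.0 Ω.
Fractional drop under load = R_th/(R_th + R_L) = 756.0 / (756.0 + 17900) = 0.04052.
So the output falls by 4.05 %.

4.05 %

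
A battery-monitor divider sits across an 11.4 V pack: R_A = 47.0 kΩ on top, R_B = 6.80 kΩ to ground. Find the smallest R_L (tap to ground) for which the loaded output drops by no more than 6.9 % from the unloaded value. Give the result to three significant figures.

R_L(min) ≈ 80.2 kΩ

Output resistance R_th = R_A‖R_B = (47.0 × 6.80)/53.80 = 5.941 kΩ.
The fractional drop is R_th/(R_th + R_L); requiring this ≤ 0.0690 gives R_L ≥ R_th(1/0.0690 − 1) = 5.941 × 13.49 = 80.2 kΩ.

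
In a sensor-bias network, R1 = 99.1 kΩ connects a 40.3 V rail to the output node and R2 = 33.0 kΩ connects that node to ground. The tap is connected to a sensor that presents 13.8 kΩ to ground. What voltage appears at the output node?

V_out ≈ 3.60 V

The load sits in parallel with R2: R2‖R_L = (33.0 × 13.8) / (33.0 + 13.8) = 9.731 kΩ.
V_out = 40.3 × 9.731 / (99.1 + 9.731) = 40.3 × 9.731/108.8 = 3.60 V.
(Unloaded it would have been 10.1 V.)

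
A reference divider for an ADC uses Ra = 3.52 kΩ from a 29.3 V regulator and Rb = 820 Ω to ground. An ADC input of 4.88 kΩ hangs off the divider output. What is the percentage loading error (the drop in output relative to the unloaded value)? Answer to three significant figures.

Unloaded V = 29.3 × 820/4340 = 5.5359 V.
Loaded: Rb‖R_L = 702.0 Ω, giving V = 29.3 × 702.0/4222 = 4.8720 V.
Drop = (5.5359 − 4.8720) / 5.5359 = 12.0 %.

12.0 %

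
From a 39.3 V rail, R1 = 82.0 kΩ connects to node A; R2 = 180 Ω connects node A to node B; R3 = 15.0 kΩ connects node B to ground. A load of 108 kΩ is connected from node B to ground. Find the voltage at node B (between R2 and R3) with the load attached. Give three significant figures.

At node B, R3 is in parallel with the load: R3‖R_L = 13170 Ω.
Below node A the resistance is R2 + (R3‖R_L) = 13350 Ω, so V_A = 39.3 × 13350/95350 = 5.503 V.
Then V_B = V_A × (R3‖R_L)/(R2 + R3‖R_L) = 5.503 × 13170/13350 = 5.43 V.

V ≈ 5.43 V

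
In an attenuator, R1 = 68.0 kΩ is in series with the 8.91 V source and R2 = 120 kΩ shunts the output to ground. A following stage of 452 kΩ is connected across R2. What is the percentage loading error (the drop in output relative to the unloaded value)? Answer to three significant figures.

8.76 %

The divider's output (Thévenin) resistance is R1‖R2 = 43.40 kΩ.
Fractional drop under load = R_th/(R_th + R_L) = 43.40 / (43.40 + 452) = 0.08761.
So the output falls by 8.76 %.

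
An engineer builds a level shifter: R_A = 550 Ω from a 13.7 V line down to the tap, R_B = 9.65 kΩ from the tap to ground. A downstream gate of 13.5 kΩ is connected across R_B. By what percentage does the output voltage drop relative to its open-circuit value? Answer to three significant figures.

3.71 %

The divider's output (Thévenin) resistance is R_A‖R_B = 520.3 Ω.
Fractional drop under load = R_th/(R_th + R_L) = 520.3 / (520.3 + 13500) = 0.03711.
So the output falls by 3.71 %.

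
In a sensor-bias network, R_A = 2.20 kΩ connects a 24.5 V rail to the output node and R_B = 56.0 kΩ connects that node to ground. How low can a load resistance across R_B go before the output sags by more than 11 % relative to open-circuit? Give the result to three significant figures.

Output resistance R_th = R_A‖R_B = (2.20 × 56.0)/58.20 = 2.117 kΩ.
The fractional drop is R_th/(R_th + R_L); requiring this ≤ 0.110 gives R_L ≥ R_th(1/0.110 − 1) = 2.117 × 8.091 = 17.1 kΩ.

R_L(min) ≈ 17.1 kΩ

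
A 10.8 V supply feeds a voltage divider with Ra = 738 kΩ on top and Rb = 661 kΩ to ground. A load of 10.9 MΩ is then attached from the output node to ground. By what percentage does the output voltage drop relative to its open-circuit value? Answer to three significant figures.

The divider's output (Thévenin) resistance is Ra‖Rb = 348.7 kΩ.
Fractional drop under load = R_th/(R_th + R_L) = 348.7 / (348.7 + 10900) = 0.03100.
So the output falls by 3.10 %.

3.10 %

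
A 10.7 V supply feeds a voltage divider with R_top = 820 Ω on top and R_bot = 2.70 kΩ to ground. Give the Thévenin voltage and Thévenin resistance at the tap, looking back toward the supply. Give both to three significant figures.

V_th = 8.21 V, R_th = 629 Ω

V_th is the open-circuit tap voltage: 10.7 × 2700/(820 + 2700) = 8.21 V.
With the supply zeroed, R_top and R_bot appear in parallel from the tap: R_th = R_top‖R_bot = (820 × 2700)/3520 = 629 Ω.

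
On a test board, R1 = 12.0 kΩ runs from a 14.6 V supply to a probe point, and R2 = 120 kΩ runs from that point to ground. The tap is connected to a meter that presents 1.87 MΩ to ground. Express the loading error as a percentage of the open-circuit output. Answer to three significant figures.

The divider's output (Thévenin) resistance is R1‖R2 = 10.91 kΩ.
Fractional drop under load = R_th/(R_th + R_L) = 10.91 / (10.91 + 1870) = 0.005800.
So the output falls by 0.580 %.

0.580 %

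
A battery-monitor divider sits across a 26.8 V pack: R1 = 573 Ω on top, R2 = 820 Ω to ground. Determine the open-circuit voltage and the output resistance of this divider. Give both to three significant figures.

V_th is the open-circuit tap voltage: 26.8 × 820/(573 + 820) = 15.8 V.
With the supply zeroed, R1 and R2 appear in parallel from the tap: R_th = R1‖R2 = (573 × 820)/1393 = 337 Ω.

V_th = 15.8 V, R_th = 337 Ω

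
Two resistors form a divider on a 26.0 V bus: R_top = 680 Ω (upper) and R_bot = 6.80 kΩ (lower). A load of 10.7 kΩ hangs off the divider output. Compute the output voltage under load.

The load sits in parallel with R_bot: R_bot‖R_L = (6800 × 10700) / (6800 + 10700) = 4158 Ω.
V_out = 26.0 × 4158 / (680 + 4158) = 26.0 × 4158/4838 = 22.3 V.

V_out ≈ 22.3 V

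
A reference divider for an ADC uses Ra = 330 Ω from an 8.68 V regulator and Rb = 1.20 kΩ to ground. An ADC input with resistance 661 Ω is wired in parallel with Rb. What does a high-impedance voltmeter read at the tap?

V_out ≈ 4.89 V

The load sits in parallel with Rb: Rb‖R_L = (1200 × 661) / (1200 + 661) = 426.2 Ω.
V_out = 8.68 × 426.2 / (330 + 426.2) = 8.68 × 426.2/756.2 = 4.89 V.
(Unloaded it would have been 6.81 V.)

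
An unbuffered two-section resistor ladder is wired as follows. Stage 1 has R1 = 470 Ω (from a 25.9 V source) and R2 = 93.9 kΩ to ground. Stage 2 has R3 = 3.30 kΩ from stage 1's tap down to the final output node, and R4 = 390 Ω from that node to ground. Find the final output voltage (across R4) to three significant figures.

V_out ≈ 2.42 V

Stage 2 presents R3+R4 = 3690 Ω as a load on stage 1's tap.
Stage 1's lower leg becomes R2‖(R3+R4) = 3550 Ω, so V_mid = 25.9 × 3550/4020 = 22.87 V.
Stage 2 is itself unloaded: V_out = V_mid × R4/(R3+R4) = 22.87 × 390/3690 = 2.42 V.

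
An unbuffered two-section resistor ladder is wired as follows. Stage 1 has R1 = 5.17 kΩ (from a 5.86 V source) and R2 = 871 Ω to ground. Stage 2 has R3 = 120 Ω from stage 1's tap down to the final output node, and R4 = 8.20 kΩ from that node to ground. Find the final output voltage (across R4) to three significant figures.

Stage 2 presents R3+R4 = 8320 Ω as a load on stage 1's tap.
Stage 1's lower leg becomes R2‖(R3+R4) = 788.5 Ω, so V_mid = 5.86 × 788.5/5958 = 0.7754 V.
Stage 2 is itself unloaded: V_out = V_mid × R4/(R3+R4) = 0.7754 × 8200/8320 = 0.764 V.

V_out ≈ 0.764 V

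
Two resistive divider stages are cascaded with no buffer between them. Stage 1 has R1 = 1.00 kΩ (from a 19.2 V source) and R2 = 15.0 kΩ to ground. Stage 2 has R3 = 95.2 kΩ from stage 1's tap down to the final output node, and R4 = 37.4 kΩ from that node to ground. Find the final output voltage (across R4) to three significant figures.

V_out ≈ 5.04 V

Stage 2 presents R3+R4 = 132.6 kΩ as a load on stage 1's tap.
Stage 1's lower leg becomes R2‖(R3+R4) = 13.48 kΩ, so V_mid = 19.2 × 13.48/14.48 = 17.87 V.
Stage 2 is itself unloaded: V_out = V_mid × R4/(R3+R4) = 17.87 × 37.4/132.6 = 5.04 V.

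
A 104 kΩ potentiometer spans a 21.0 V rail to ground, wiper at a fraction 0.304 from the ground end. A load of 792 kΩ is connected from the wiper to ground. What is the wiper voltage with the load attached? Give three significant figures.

V ≈ 6.21 V

The wiper splits the pot into (1−α)R = 72.38 kΩ above and αR = 31.62 kΩ below.
Lower section ‖ load = 30.40 kΩ.
V_wiper = 21.0 × 30.40/(72.38 + 30.40) = 6.21 V.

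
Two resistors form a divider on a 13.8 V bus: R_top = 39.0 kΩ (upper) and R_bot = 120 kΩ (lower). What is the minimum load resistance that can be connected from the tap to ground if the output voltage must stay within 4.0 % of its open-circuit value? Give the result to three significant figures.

R_L(min) ≈ 706 kΩ

Output resistance R_th = R_top‖R_bot = (39.0 × 120)/159.0 = 29.43 kΩ.
The fractional drop is R_th/(R_th + R_L); requiring this ≤ 0.0400 gives R_L ≥ R_th(1/0.0400 − 1) = 29.43 × 24.00 = 706 kΩ.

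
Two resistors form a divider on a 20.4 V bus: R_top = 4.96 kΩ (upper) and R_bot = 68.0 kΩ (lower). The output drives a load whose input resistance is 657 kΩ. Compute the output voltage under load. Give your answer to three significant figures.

V_out ≈ 18.9 V

The load sits in parallel with R_bot: R_bot‖R_L = (68.0 × 657) / (68.0 + 657) = 61.62 kΩ.
V_out = 20.4 × 61.62 / (4.96 + 61.62) = 20.4 × 61.62/66.58 = 18.9 V.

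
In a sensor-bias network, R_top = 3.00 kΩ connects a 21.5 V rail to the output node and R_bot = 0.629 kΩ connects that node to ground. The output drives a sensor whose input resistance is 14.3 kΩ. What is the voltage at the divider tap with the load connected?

The load sits in parallel with R_bot: R_bot‖R_L = (629 × 14300) / (629 + 14300) = 602.5 Ω.
V_out = 21.5 × 602.5 / (3000 + 602.5) = 21.5 × 602.5/3602 = 3.60 V.

V_out ≈ 3.60 V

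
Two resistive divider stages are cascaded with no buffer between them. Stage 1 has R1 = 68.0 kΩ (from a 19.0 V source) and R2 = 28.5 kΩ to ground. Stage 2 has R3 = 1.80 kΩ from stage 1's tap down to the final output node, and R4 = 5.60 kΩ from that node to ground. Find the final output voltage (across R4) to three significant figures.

Stage 2 presents R3+R4 = 7.400 kΩ as a load on stage 1's tap.
Stage 1's lower leg becomes R2‖(R3+R4) = 5.875 kΩ, so V_mid = 19.0 × 5.875/73.87 = 1.511 V.
Stage 2 is itself unloaded: V_out = V_mid × R4/(R3+R4) = 1.511 × 5.60/7.400 = 1.14 V.

V_out ≈ 1.14 V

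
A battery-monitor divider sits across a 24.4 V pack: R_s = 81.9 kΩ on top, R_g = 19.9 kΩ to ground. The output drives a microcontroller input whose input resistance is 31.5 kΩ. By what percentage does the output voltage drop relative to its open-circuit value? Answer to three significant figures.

33.7 %

The divider's output (Thévenin) resistance is R_s‖R_g = 16.01 kΩ.
Fractional drop under load = R_th/(R_th + R_L) = 16.01 / (16.01 + 31.5) = 0.3370.
So the output falls by 33.7 %.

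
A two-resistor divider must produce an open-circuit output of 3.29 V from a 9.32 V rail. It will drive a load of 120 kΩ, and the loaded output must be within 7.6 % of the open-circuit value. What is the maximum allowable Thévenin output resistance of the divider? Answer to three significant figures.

R_th ≤ 9.87 kΩ

Loading drop = R_th/(R_th + R_L) ≤ 0.0760, so R_th ≤ R_L · ε/(1−ε) = 120 kΩ × 0.0760/0.9240 = 9.87 kΩ.
(Any R1, R2 with R2/(R1+R2) = 0.353 and R1‖R2 ≤ 9.87 kΩ will meet the spec.)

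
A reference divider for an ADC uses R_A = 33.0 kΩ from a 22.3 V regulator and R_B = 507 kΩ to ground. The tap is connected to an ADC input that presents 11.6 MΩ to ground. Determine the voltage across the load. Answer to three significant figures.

V_out ≈ 20.9 V

The load sits in parallel with R_B: R_B‖R_L = (507 × 11600) / (507 + 11600) = 485.8 kΩ.
V_out = 22.3 × 485.8 / (33.0 + 485.8) = 22.3 × 485.8/518.8 = 20.9 V.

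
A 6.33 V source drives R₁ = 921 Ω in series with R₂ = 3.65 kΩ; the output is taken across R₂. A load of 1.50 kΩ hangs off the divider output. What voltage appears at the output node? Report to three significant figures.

V_out ≈ 3.39 V

The load sits in parallel with R₂: R₂‖R_L = (3650 × 1500) / (3650 + 1500) = 1063 Ω.
V_out = 6.33 × 1063 / (921 + 1063) = 6.33 × 1063/1984 = 3.39 V.
(Unloaded it would have been 5.05 V.)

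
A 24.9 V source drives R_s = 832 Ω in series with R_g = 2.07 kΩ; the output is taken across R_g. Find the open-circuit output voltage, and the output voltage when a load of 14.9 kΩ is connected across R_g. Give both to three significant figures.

Unloaded: 17.8 V; loaded: 17.1 V

Open-circuit: V = 24.9 × 2070/(832 + 2070) = 17.8 V.
With the load, R_g becomes R_g‖R_L = 1818 Ω, so V = 24.9 × 1818/2650 = 17.1 V.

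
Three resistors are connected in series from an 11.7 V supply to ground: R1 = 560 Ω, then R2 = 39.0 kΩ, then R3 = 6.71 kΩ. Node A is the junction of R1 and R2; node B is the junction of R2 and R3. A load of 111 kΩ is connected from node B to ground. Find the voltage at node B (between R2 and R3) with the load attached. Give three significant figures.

At node B, R3 is in parallel with the load: R3‖R_L = 6327 Ω.
Below node A the resistance is R2 + (R3‖R_L) = 45330 Ω, so V_A = 11.7 × 45330/45890 = 11.56 V.
Then V_B = V_A × (R3‖R_L)/(R2 + R3‖R_L) = 11.56 × 6327/45330 = 1.61 V.

V ≈ 1.61 V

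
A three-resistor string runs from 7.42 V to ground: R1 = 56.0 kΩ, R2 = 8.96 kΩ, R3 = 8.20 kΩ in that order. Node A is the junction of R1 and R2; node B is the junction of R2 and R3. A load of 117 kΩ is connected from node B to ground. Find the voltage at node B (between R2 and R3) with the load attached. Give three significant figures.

At node B, R3 is in parallel with the load: R3‖R_L = 7.663 kΩ.
Below node A the resistance is R2 + (R3‖R_L) = 16.62 kΩ, so V_A = 7.42 × 16.62/72.62 = 1.698 V.
Then V_B = V_A × (R3‖R_L)/(R2 + R3‖R_L) = 1.698 × 7.663/16.62 = 0.783 V.

V ≈ 0.783 V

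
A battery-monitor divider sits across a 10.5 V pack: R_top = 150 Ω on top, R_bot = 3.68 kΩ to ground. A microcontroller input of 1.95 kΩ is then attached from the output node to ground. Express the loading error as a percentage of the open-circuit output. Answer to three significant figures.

The divider's output (Thévenin) resistance is R_top‖R_bot = 144.1 Ω.
Fractional drop under load = R_th/(R_th + R_L) = 144.1 / (144.1 + 1950) = 0.06882.
So the output falls by 6.88 %.

6.88 %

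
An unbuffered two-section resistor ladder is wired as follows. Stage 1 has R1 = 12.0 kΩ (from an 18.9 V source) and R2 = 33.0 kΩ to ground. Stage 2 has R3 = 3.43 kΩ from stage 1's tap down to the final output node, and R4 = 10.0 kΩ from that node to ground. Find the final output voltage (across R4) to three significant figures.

Stage 2 presents R3+R4 = 13.43 kΩ as a load on stage 1's tap.
Stage 1's lower leg becomes R2‖(R3+R4) = 9.545 kΩ, so V_mid = 18.9 × 9.545/21.55 = 8.373 V.
Stage 2 is itself unloaded: V_out = V_mid × R4/(R3+R4) = 8.373 × 10.0/13.43 = 6.23 V.

V_out ≈ 6.23 V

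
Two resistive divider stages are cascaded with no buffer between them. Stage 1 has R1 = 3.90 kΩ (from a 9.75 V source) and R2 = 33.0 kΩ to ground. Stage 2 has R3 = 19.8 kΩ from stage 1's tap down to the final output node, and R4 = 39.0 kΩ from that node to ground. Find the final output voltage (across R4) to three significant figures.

V_out ≈ 5.46 V

Stage 2 presents R3+R4 = 58.80 kΩ as a load on stage 1's tap.
Stage 1's lower leg becomes R2‖(R3+R4) = 21.14 kΩ, so V_mid = 9.75 × 21.14/25.04 = 8.231 V.
Stage 2 is itself unloaded: V_out = V_mid × R4/(R3+R4) = 8.231 × 39.0/58.80 = 5.46 V.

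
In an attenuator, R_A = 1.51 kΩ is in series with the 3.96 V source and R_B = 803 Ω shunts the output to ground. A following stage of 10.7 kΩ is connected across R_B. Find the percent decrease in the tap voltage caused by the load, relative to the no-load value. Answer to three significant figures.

4.67 %

The divider's output (Thévenin) resistance is R_A‖R_B = 524.2 Ω.
Fractional drop under load = R_th/(R_th + R_L) = 524.2 / (524.2 + 10700) = 0.04670.
So the output falls by 4.67 %.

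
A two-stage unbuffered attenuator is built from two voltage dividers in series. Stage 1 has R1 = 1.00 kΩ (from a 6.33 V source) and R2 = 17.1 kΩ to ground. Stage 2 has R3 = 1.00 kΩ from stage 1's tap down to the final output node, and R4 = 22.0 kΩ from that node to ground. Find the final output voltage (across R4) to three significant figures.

V_out ≈ 5.49 V

Stage 2 presents R3+R4 = 23.00 kΩ as a load on stage 1's tap.
Stage 1's lower leg becomes R2‖(R3+R4) = 9.808 kΩ, so V_mid = 6.33 × 9.808/10.81 = 5.744 V.
Stage 2 is itself unloaded: V_out = V_mid × R4/(R3+R4) = 5.744 × 22.0/23.00 = 5.49 V.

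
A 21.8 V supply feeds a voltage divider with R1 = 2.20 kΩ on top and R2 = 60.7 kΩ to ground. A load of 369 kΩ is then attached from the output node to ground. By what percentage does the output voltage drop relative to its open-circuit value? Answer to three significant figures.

The divider's output (Thévenin) resistance is R1‖R2 = 2.123 kΩ.
Fractional drop under load = R_th/(R_th + R_L) = 2.123 / (2.123 + 369) = 0.005721.
So the output falls by 0.572 %.

0.572 %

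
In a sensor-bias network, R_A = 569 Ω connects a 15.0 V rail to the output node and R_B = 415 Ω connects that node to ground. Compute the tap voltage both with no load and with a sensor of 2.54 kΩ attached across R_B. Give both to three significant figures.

Unloaded: 6.33 V; loaded: 5.78 V

Open-circuit: V = 15.0 × 415/(569 + 415) = 6.33 V.
With the load, R_B becomes R_B‖R_L = 356.7 Ω, so V = 15.0 × 356.7/925.7 = 5.78 V.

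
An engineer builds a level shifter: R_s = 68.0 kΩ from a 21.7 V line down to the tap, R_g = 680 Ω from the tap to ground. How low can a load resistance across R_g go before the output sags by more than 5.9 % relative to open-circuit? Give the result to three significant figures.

Output resistance R_th = R_s‖R_g = (68000 × 680)/68680 = 673.3 Ω.
The fractional drop is R_th/(R_th + R_L); requiring this ≤ 0.0590 gives R_L ≥ R_th(1/0.0590 − 1) = 673.3 × 15.95 = 10.7 kΩ.

R_L(min) ≈ 10.7 kΩ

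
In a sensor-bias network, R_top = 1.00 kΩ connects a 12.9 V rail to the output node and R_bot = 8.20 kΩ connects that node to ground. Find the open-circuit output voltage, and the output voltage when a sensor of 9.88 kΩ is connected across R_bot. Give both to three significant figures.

Open-circuit: V = 12.9 × 8.20/(1.00 + 8.20) = 11.5 V.
With the load, R_bot becomes R_bot‖R_L = 4.481 kΩ, so V = 12.9 × 4.481/5.481 = 10.5 V.

Unloaded: 11.5 V; loaded: 10.5 V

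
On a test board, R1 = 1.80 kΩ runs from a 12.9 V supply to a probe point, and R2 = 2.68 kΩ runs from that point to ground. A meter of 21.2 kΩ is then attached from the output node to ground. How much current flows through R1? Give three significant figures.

I ≈ 3.09 mA

R2‖R_L = 2.379 kΩ, so the source sees R1 + R2‖R_L = 4.179 kΩ.
I = 12.9 V / 4.179 kΩ = 3.09 mA.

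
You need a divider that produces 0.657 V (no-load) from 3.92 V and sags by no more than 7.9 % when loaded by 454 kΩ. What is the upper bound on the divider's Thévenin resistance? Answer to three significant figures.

R_th ≤ 38.9 kΩ

Loading drop = R_th/(R_th + R_L) ≤ 0.0790, so R_th ≤ R_L · ε/(1−ε) = 454 kΩ × 0.0790/0.9210 = 38.9 kΩ.
(Any R1, R2 with R2/(R1+R2) = 0.168 and R1‖R2 ≤ 38.9 kΩ will meet the spec.)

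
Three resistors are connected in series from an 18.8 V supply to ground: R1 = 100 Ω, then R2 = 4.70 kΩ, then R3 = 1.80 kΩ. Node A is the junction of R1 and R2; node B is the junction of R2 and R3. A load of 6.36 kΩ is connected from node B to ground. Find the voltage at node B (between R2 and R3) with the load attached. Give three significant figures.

V ≈ 4.25 V

At node B, R3 is in parallel with the load: R3‖R_L = 1403 Ω.
Below node A the resistance is R2 + (R3‖R_L) = 6103 Ω, so V_A = 18.8 × 6103/6203 = 18.50 V.
Then V_B = V_A × (R3‖R_L)/(R2 + R3‖R_L) = 18.50 × 1403/6103 = 4.25 V.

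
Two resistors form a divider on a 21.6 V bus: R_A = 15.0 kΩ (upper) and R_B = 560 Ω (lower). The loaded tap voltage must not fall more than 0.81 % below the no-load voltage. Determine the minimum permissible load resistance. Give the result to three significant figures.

R_L(min) ≈ 66.1 kΩ

Output resistance R_th = R_A‖R_B = (15000 × 560)/15560 = 539.8 Ω.
The fractional drop is R_th/(R_th + R_L); requiring this ≤ 0.00810 gives R_L ≥ R_th(1/0.00810 − 1) = 539.8 × 122.5 = 66.1 kΩ.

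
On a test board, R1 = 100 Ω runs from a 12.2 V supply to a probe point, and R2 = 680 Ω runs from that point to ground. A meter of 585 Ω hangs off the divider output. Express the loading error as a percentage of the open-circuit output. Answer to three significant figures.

Unloaded V = 12.2 × 680/780.0 = 10.636 V.
Loaded: R2‖R_L = 314.5 Ω, giving V = 12.2 × 314.5/414.5 = 9.2565 V.
Drop = (10.636 − 9.2565) / 10.636 = 13.0 %.

13.0 %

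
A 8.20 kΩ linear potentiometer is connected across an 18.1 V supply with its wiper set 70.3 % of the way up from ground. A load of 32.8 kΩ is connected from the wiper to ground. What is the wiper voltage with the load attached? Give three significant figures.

The wiper splits the pot into (1−α)R = 2.435 kΩ above and αR = 5.765 kΩ below.
Lower section ‖ load = 4.903 kΩ.
V_wiper = 18.1 × 4.903/(2.435 + 4.903) = 12.1 V.

V ≈ 12.1 V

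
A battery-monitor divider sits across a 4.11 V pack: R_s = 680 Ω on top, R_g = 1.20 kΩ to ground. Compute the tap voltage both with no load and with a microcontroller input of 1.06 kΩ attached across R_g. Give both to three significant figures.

Open-circuit: V = 4.11 × 1200/(680 + 1200) = 2.62 V.
With the load, R_g becomes R_g‖R_L = 562.8 Ω, so V = 4.11 × 562.8/1243 = 1.86 V.

Unloaded: 2.62 V; loaded: 1.86 V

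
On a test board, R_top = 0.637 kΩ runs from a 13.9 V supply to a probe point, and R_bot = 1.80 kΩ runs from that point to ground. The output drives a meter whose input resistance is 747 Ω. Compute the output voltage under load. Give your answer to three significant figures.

V_out ≈ 6.30 V

The load sits in parallel with R_bot: R_bot‖R_L = (1800 × 747) / (1800 + 747) = 527.9 Ω.
V_out = 13.9 × 527.9 / (637 + 527.9) = 13.9 × 527.9/1165 = 6.30 V.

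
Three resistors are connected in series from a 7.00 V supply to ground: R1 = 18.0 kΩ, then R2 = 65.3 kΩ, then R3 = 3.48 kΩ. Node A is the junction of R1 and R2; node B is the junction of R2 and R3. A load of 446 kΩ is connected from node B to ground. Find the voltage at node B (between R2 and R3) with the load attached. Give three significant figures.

V ≈ 0.279 V

At node B, R3 is in parallel with the load: R3‖R_L = 3.453 kΩ.
Below node A the resistance is R2 + (R3‖R_L) = 68.75 kΩ, so V_A = 7.00 × 68.75/86.75 = 5.548 V.
Then V_B = V_A × (R3‖R_L)/(R2 + R3‖R_L) = 5.548 × 3.453/68.75 = 0.279 V.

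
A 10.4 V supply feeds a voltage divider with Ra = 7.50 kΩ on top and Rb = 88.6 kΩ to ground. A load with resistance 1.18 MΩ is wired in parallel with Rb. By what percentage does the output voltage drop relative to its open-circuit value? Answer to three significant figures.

The divider's output (Thévenin) resistance is Ra‖Rb = 6.915 kΩ.
Fractional drop under load = R_th/(R_th + R_L) = 6.915 / (6.915 + 1180) = 0.005826.
So the output falls by 0.583 %.

0.583 %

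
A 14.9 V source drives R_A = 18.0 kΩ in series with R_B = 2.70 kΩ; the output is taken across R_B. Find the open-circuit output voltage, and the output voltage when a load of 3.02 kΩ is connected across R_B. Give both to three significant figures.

Unloaded: 1.94 V; loaded: 1.09 V

Open-circuit: V = 14.9 × 2.70/(18.0 + 2.70) = 1.94 V.
With the load, R_B becomes R_B‖R_L = 1.426 kΩ, so V = 14.9 × 1.426/19.43 = 1.09 V.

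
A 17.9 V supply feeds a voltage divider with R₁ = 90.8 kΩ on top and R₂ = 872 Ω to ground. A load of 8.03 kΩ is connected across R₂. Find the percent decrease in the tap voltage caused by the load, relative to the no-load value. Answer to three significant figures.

9.71 %

Unloaded V = 17.9 × 872/91670 = 0.17027 V.
Loaded: R₂‖R_L = 786.6 Ω, giving V = 17.9 × 786.6/91590 = 0.15373 V.
Drop = (0.17027 − 0.15373) / 0.17027 = 9.71 %.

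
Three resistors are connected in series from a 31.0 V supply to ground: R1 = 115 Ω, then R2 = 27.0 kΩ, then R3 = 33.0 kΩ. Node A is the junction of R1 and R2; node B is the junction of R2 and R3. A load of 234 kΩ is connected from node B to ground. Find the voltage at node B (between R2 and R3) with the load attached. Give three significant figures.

At node B, R3 is in parallel with the load: R3‖R_L = 28920 Ω.
Below node A the resistance is R2 + (R3‖R_L) = 55920 Ω, so V_A = 31.0 × 55920/56040 = 30.94 V.
Then V_B = V_A × (R3‖R_L)/(R2 + R3‖R_L) = 30.94 × 28920/55920 = 16.0 V.

V ≈ 16.0 V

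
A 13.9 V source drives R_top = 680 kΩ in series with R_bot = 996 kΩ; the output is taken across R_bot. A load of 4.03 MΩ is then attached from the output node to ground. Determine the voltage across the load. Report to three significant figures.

V_out ≈ 7.51 V

The load sits in parallel with R_bot: R_bot‖R_L = (996 × 4030) / (996 + 4030) = 798.6 kΩ.
V_out = 13.9 × 798.6 / (680 + 798.6) = 13.9 × 798.6/1479 = 7.51 V.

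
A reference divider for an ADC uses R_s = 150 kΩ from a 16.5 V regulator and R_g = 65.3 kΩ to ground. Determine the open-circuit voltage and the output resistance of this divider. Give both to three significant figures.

V_th is the open-circuit tap voltage: 16.5 × 65.3/(150 + 65.3) = 5.00 V.
With the supply zeroed, R_s and R_g appear in parallel from the tap: R_th = R_s‖R_g = (150 × 65.3)/215.3 = 45.5 kΩ.

V_th = 5.00 V, R_th = 45.5 kΩ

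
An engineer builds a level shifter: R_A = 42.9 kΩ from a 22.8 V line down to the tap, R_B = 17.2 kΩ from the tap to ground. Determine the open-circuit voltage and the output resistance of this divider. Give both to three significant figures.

V_th is the open-circuit tap voltage: 22.8 × 17.2/(42.9 + 17.2) = 6.53 V.
With the supply zeroed, R_A and R_B appear in parallel from the tap: R_th = R_A‖R_B = (42.9 × 17.2)/60.10 = 12.3 kΩ.

V_th = 6.53 V, R_th = 12.3 kΩ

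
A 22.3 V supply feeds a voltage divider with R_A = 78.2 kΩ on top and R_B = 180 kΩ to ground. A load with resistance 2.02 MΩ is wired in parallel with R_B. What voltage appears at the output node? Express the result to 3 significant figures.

The load sits in parallel with R_B: R_B‖R_L = (180 × 2020) / (180 + 2020) = 165.3 kΩ.
V_out = 22.3 × 165.3 / (78.2 + 165.3) = 22.3 × 165.3/243.5 = 15.1 V.

V_out ≈ 15.1 V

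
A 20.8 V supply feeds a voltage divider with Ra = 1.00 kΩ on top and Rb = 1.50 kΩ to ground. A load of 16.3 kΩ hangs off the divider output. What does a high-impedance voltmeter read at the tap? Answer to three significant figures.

V_out ≈ 12.0 V

The load sits in parallel with Rb: Rb‖R_L = (1.50 × 16.3) / (1.50 + 16.3) = 1.374 kΩ.
V_out = 20.8 × 1.374 / (1.00 + 1.374) = 20.8 × 1.374/2.374 = 12.0 V.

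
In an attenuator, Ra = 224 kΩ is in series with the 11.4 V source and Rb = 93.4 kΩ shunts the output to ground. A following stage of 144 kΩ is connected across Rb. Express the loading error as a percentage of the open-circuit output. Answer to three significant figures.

The divider's output (Thévenin) resistance is Ra‖Rb = 65.92 kΩ.
Fractional drop under load = R_th/(R_th + R_L) = 65.92 / (65.92 + 144) = 0.3140.
So the output falls by 31.4 %.

31.4 %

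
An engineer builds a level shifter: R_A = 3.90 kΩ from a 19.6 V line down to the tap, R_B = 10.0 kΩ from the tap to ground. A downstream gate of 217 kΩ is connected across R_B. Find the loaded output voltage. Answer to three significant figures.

V_out ≈ 13.9 V

The load sits in parallel with R_B: R_B‖R_L = (10.0 × 217) / (10.0 + 217) = 9.559 kΩ.
V_out = 19.6 × 9.559 / (3.90 + 9.559) = 19.6 × 9.559/13.46 = 13.9 V.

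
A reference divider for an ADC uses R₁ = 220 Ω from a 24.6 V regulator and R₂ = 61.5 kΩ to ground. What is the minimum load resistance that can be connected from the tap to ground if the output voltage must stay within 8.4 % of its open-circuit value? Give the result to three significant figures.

Output resistance R_th = R₁‖R₂ = (220 × 61500)/61720 = 219.2 Ω.
The fractional drop is R_th/(R_th + R_L); requiring this ≤ 0.0840 gives R_L ≥ R_th(1/0.0840 − 1) = 219.2 × 10.90 = 2.39 kΩ.

R_L(min) ≈ 2.39 kΩ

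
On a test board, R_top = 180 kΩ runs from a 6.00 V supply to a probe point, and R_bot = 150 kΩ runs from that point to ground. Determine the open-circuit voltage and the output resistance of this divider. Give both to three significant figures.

V_th = 2.73 V, R_th = 81.8 kΩ

V_th is the open-circuit tap voltage: 6.00 × 150/(180 + 150) = 2.73 V.
With the supply zeroed, R_top and R_bot appear in parallel from the tap: R_th = R_top‖R_bot = (180 × 150)/330.0 = 81.8 kΩ.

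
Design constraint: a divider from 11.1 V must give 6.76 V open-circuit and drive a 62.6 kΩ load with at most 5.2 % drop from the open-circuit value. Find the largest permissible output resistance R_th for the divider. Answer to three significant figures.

Loading drop = R_th/(R_th + R_L) ≤ 0.0520, so R_th ≤ R_L · ε/(1−ε) = 62.6 kΩ × 0.0520/0.9480 = 3.43 kΩ.
(Any R1, R2 with R2/(R1+R2) = 0.609 and R1‖R2 ≤ 3.43 kΩ will meet the spec.)

R_th ≤ 3.43 kΩ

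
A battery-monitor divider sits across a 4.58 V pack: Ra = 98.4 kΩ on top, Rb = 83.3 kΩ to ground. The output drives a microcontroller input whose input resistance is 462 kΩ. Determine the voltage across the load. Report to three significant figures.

V_out ≈ 1.91 V

The load sits in parallel with Rb: Rb‖R_L = (83.3 × 462) / (83.3 + 462) = 70.58 kΩ.
V_out = 4.58 × 70.58 / (98.4 + 70.58) = 4.58 × 70.58/169.0 = 1.91 V.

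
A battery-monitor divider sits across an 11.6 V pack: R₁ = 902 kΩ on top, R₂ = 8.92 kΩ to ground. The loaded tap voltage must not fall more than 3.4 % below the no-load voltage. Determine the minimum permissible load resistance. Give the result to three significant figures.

R_L(min) ≈ 251 kΩ

Output resistance R_th = R₁‖R₂ = (902 × 8.92)/910.9 = 8.833 kΩ.
The fractional drop is R_th/(R_th + R_L); requiring this ≤ 0.0340 gives R_L ≥ R_th(1/0.0340 − 1) = 8.833 × 28.41 = 251 kΩ.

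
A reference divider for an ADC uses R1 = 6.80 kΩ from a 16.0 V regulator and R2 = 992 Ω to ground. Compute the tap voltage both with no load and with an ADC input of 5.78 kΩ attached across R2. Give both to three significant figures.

Unloaded: 2.04 V; loaded: 1.77 V

Open-circuit: V = 16.0 × 992/(6800 + 992) = 2.04 V.
With the load, R2 becomes R2‖R_L = 846.7 Ω, so V = 16.0 × 846.7/7647 = 1.77 V.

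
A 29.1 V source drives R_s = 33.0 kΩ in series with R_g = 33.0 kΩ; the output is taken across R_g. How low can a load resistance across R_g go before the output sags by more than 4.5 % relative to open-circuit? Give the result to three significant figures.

R_L(min) ≈ 350 kΩ

Output resistance R_th = R_s‖R_g = (33.0 × 33.0)/66.00 = 16.50 kΩ.
The fractional drop is R_th/(R_th + R_L); requiring this ≤ 0.0450 gives R_L ≥ R_th(1/0.0450 − 1) = 16.50 × 21.22 = 350 kΩ.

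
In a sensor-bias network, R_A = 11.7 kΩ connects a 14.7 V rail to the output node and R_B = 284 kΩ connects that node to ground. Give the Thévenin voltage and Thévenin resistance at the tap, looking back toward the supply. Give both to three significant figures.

V_th is the open-circuit tap voltage: 14.7 × 284/(11.7 + 284) = 14.1 V.
With the supply zeroed, R_A and R_B appear in parallel from the tap: R_th = R_A‖R_B = (11.7 × 284)/295.7 = 11.2 kΩ.

V_th = 14.1 V, R_th = 11.2 kΩ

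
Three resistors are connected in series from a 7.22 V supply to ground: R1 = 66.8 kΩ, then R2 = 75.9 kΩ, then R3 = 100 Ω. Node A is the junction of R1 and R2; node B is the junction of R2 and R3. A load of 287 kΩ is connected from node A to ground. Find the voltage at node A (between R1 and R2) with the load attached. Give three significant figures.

Below node A the series string R2+R3 = 76000 Ω sits in parallel with the 287000 Ω load: 60090 Ω.
V_A = 7.22 × 60090/(66800 + 60090) = 3.42 V.

V ≈ 3.42 V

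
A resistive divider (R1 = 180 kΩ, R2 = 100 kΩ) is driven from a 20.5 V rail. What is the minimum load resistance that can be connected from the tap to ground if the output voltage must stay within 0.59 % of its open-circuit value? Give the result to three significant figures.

Output resistance R_th = R1‖R2 = (180 × 100)/280.0 = 64.29 kΩ.
The fractional drop is R_th/(R_th + R_L); requiring this ≤ 0.00590 gives R_L ≥ R_th(1/0.00590 − 1) = 64.29 × 168.5 = 10.8 MΩ.

R_L(min) ≈ 10.8 MΩ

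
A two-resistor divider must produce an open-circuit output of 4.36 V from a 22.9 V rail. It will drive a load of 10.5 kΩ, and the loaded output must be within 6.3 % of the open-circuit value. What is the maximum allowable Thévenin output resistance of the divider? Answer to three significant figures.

Loading drop = R_th/(R_th + R_L) ≤ 0.0630, so R_th ≤ R_L · ε/(1−ε) = 10.5 kΩ × 0.0630/0.9370 = 706 Ω.
(Any R1, R2 with R2/(R1+R2) = 0.190 and R1‖R2 ≤ 706 Ω will meet the spec.)

R_th ≤ 706 Ω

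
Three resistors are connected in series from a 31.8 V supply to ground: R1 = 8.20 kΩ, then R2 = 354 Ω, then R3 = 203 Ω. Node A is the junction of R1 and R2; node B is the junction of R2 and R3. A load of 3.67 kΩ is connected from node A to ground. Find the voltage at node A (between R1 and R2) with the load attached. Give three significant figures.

Below node A the series string R2+R3 = 557.0 Ω sits in parallel with the 3670 Ω load: 483.6 Ω.
V_A = 31.8 × 483.6/(8200 + 483.6) = 1.77 V.

V ≈ 1.77 V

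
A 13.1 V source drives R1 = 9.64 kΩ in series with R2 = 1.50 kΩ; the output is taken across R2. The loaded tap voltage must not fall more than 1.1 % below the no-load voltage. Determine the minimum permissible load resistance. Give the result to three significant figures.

R_L(min) ≈ 117 kΩ

Output resistance R_th = R1‖R2 = (9.64 × 1.50)/11.14 = 1.298 kΩ.
The fractional drop is R_th/(R_th + R_L); requiring this ≤ 0.0110 gives R_L ≥ R_th(1/0.0110 − 1) = 1.298 × 89.91 = 117 kΩ.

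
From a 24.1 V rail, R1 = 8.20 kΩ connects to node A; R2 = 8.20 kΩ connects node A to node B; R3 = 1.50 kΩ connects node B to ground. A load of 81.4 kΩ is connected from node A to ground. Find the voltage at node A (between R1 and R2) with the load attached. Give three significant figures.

V ≈ 12.4 V

Below node A the series string R2+R3 = 9.700 kΩ sits in parallel with the 81.4 kΩ load: 8.667 kΩ.
V_A = 24.1 × 8.667/(8.20 + 8.667) = 12.4 V.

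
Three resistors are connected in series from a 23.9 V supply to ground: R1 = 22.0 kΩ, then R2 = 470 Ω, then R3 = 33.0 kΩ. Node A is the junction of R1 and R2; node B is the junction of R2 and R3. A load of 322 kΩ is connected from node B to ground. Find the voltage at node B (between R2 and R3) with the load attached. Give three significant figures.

V ≈ 13.7 V

At node B, R3 is in parallel with the load: R3‖R_L = 29930 Ω.
Below node A the resistance is R2 + (R3‖R_L) = 30400 Ω, so V_A = 23.9 × 30400/52400 = 13.87 V.
Then V_B = V_A × (R3‖R_L)/(R2 + R3‖R_L) = 13.87 × 29930/30400 = 13.7 V.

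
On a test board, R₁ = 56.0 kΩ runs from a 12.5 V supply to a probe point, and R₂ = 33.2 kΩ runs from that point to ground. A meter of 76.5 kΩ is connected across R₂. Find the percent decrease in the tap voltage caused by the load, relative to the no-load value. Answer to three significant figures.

21.4 %

Unloaded V = 12.5 × 33.2/89.20 = 4.652 V.
Loaded: R₂‖R_L = 23.15 kΩ, giving V = 12.5 × 23.15/79.15 = 3.656 V.
Drop = (4.652 − 3.656) / 4.652 = 21.4 %.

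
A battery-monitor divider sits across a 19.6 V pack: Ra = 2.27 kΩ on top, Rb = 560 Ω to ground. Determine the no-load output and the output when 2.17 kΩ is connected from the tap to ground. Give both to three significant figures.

Open-circuit: V = 19.6 × 560/(2270 + 560) = 3.88 V.
With the load, Rb becomes Rb‖R_L = 445.1 Ω, so V = 19.6 × 445.1/2715 = 3.21 V.

Unloaded: 3.88 V; loaded: 3.21 V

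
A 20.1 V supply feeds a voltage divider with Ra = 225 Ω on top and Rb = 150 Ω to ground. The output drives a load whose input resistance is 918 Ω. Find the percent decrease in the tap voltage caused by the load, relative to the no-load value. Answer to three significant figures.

The divider's output (Thévenin) resistance is Ra‖Rb = 90.00 Ω.
Fractional drop under load = R_th/(R_th + R_L) = 90.00 / (90.00 + 918) = 0.08929.
So the output falls by 8.93 %.

8.93 %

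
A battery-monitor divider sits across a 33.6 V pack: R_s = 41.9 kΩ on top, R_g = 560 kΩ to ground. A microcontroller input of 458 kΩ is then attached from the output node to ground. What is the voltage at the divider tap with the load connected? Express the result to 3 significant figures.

V_out ≈ 28.8 V

The load sits in parallel with R_g: R_g‖R_L = (560 × 458) / (560 + 458) = 251.9 kΩ.
V_out = 33.6 × 251.9 / (41.9 + 251.9) = 33.6 × 251.9/293.8 = 28.8 V.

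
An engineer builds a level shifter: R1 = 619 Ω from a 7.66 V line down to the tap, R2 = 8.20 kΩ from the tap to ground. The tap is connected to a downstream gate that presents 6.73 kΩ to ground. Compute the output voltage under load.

V_out ≈ 6.56 V

The load sits in parallel with R2: R2‖R_L = (8200 × 6730) / (8200 + 6730) = 3696 Ω.
V_out = 7.66 × 3696 / (619 + 3696) = 7.66 × 3696/4315 = 6.56 V.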